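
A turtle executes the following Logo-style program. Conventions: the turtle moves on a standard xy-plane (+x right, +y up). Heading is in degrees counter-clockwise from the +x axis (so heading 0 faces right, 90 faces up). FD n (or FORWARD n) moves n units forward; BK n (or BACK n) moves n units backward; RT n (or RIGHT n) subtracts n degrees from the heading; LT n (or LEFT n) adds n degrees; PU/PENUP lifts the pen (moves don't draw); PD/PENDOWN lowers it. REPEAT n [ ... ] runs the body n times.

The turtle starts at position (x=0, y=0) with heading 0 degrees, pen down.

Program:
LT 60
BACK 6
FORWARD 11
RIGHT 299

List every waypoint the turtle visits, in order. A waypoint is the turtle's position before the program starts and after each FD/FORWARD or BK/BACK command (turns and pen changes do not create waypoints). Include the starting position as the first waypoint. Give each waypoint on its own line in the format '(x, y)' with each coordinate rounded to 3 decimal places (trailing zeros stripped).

Executing turtle program step by step:
Start: pos=(0,0), heading=0, pen down
LT 60: heading 0 -> 60
BK 6: (0,0) -> (-3,-5.196) [heading=60, draw]
FD 11: (-3,-5.196) -> (2.5,4.33) [heading=60, draw]
RT 299: heading 60 -> 121
Final: pos=(2.5,4.33), heading=121, 2 segment(s) drawn
Waypoints (3 total):
(0, 0)
(-3, -5.196)
(2.5, 4.33)

Answer: (0, 0)
(-3, -5.196)
(2.5, 4.33)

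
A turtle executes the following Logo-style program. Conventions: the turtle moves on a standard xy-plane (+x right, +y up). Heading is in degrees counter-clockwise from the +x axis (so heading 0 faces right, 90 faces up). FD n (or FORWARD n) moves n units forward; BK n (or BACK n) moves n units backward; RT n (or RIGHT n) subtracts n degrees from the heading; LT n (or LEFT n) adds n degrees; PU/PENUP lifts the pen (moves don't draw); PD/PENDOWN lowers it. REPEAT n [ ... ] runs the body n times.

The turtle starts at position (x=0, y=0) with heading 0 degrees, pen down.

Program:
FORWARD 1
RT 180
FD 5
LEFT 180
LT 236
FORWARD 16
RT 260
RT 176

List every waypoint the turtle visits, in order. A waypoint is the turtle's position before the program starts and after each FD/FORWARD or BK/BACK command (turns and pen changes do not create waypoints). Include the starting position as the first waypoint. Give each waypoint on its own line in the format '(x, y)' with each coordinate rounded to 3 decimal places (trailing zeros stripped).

Executing turtle program step by step:
Start: pos=(0,0), heading=0, pen down
FD 1: (0,0) -> (1,0) [heading=0, draw]
RT 180: heading 0 -> 180
FD 5: (1,0) -> (-4,0) [heading=180, draw]
LT 180: heading 180 -> 0
LT 236: heading 0 -> 236
FD 16: (-4,0) -> (-12.947,-13.265) [heading=236, draw]
RT 260: heading 236 -> 336
RT 176: heading 336 -> 160
Final: pos=(-12.947,-13.265), heading=160, 3 segment(s) drawn
Waypoints (4 total):
(0, 0)
(1, 0)
(-4, 0)
(-12.947, -13.265)

Answer: (0, 0)
(1, 0)
(-4, 0)
(-12.947, -13.265)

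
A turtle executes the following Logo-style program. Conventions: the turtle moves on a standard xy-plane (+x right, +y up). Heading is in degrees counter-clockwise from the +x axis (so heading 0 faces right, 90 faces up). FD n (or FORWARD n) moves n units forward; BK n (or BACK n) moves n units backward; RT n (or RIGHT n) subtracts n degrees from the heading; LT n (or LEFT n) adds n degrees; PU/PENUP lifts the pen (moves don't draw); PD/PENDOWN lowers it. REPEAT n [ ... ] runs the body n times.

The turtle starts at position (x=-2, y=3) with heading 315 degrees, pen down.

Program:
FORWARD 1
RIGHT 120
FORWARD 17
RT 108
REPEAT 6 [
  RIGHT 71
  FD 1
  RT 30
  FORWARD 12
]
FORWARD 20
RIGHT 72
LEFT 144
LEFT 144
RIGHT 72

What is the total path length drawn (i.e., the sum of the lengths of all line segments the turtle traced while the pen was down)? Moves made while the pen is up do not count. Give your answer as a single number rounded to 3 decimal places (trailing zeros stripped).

Executing turtle program step by step:
Start: pos=(-2,3), heading=315, pen down
FD 1: (-2,3) -> (-1.293,2.293) [heading=315, draw]
RT 120: heading 315 -> 195
FD 17: (-1.293,2.293) -> (-17.714,-2.107) [heading=195, draw]
RT 108: heading 195 -> 87
REPEAT 6 [
  -- iteration 1/6 --
  RT 71: heading 87 -> 16
  FD 1: (-17.714,-2.107) -> (-16.752,-1.831) [heading=16, draw]
  RT 30: heading 16 -> 346
  FD 12: (-16.752,-1.831) -> (-5.109,-4.734) [heading=346, draw]
  -- iteration 2/6 --
  RT 71: heading 346 -> 275
  FD 1: (-5.109,-4.734) -> (-5.022,-5.731) [heading=275, draw]
  RT 30: heading 275 -> 245
  FD 12: (-5.022,-5.731) -> (-10.093,-16.606) [heading=245, draw]
  -- iteration 3/6 --
  RT 71: heading 245 -> 174
  FD 1: (-10.093,-16.606) -> (-11.088,-16.502) [heading=174, draw]
  RT 30: heading 174 -> 144
  FD 12: (-11.088,-16.502) -> (-20.796,-9.448) [heading=144, draw]
  -- iteration 4/6 --
  RT 71: heading 144 -> 73
  FD 1: (-20.796,-9.448) -> (-20.503,-8.492) [heading=73, draw]
  RT 30: heading 73 -> 43
  FD 12: (-20.503,-8.492) -> (-11.727,-0.308) [heading=43, draw]
  -- iteration 5/6 --
  RT 71: heading 43 -> 332
  FD 1: (-11.727,-0.308) -> (-10.844,-0.778) [heading=332, draw]
  RT 30: heading 332 -> 302
  FD 12: (-10.844,-0.778) -> (-4.485,-10.954) [heading=302, draw]
  -- iteration 6/6 --
  RT 71: heading 302 -> 231
  FD 1: (-4.485,-10.954) -> (-5.115,-11.731) [heading=231, draw]
  RT 30: heading 231 -> 201
  FD 12: (-5.115,-11.731) -> (-16.318,-16.032) [heading=201, draw]
]
FD 20: (-16.318,-16.032) -> (-34.989,-23.199) [heading=201, draw]
RT 72: heading 201 -> 129
LT 144: heading 129 -> 273
LT 144: heading 273 -> 57
RT 72: heading 57 -> 345
Final: pos=(-34.989,-23.199), heading=345, 15 segment(s) drawn

Segment lengths:
  seg 1: (-2,3) -> (-1.293,2.293), length = 1
  seg 2: (-1.293,2.293) -> (-17.714,-2.107), length = 17
  seg 3: (-17.714,-2.107) -> (-16.752,-1.831), length = 1
  seg 4: (-16.752,-1.831) -> (-5.109,-4.734), length = 12
  seg 5: (-5.109,-4.734) -> (-5.022,-5.731), length = 1
  seg 6: (-5.022,-5.731) -> (-10.093,-16.606), length = 12
  seg 7: (-10.093,-16.606) -> (-11.088,-16.502), length = 1
  seg 8: (-11.088,-16.502) -> (-20.796,-9.448), length = 12
  seg 9: (-20.796,-9.448) -> (-20.503,-8.492), length = 1
  seg 10: (-20.503,-8.492) -> (-11.727,-0.308), length = 12
  seg 11: (-11.727,-0.308) -> (-10.844,-0.778), length = 1
  seg 12: (-10.844,-0.778) -> (-4.485,-10.954), length = 12
  seg 13: (-4.485,-10.954) -> (-5.115,-11.731), length = 1
  seg 14: (-5.115,-11.731) -> (-16.318,-16.032), length = 12
  seg 15: (-16.318,-16.032) -> (-34.989,-23.199), length = 20
Total = 116

Answer: 116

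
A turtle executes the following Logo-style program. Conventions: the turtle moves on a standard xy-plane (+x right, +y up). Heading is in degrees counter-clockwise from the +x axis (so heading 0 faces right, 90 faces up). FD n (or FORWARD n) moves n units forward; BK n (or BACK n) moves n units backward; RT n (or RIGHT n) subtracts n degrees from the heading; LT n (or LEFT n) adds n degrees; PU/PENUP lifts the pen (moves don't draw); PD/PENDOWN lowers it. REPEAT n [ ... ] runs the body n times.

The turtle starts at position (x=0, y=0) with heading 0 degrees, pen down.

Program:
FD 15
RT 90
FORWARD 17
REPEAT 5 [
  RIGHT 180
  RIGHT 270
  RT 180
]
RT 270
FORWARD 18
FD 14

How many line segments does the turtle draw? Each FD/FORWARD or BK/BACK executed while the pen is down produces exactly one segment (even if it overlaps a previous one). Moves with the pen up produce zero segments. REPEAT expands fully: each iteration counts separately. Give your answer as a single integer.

Executing turtle program step by step:
Start: pos=(0,0), heading=0, pen down
FD 15: (0,0) -> (15,0) [heading=0, draw]
RT 90: heading 0 -> 270
FD 17: (15,0) -> (15,-17) [heading=270, draw]
REPEAT 5 [
  -- iteration 1/5 --
  RT 180: heading 270 -> 90
  RT 270: heading 90 -> 180
  RT 180: heading 180 -> 0
  -- iteration 2/5 --
  RT 180: heading 0 -> 180
  RT 270: heading 180 -> 270
  RT 180: heading 270 -> 90
  -- iteration 3/5 --
  RT 180: heading 90 -> 270
  RT 270: heading 270 -> 0
  RT 180: heading 0 -> 180
  -- iteration 4/5 --
  RT 180: heading 180 -> 0
  RT 270: heading 0 -> 90
  RT 180: heading 90 -> 270
  -- iteration 5/5 --
  RT 180: heading 270 -> 90
  RT 270: heading 90 -> 180
  RT 180: heading 180 -> 0
]
RT 270: heading 0 -> 90
FD 18: (15,-17) -> (15,1) [heading=90, draw]
FD 14: (15,1) -> (15,15) [heading=90, draw]
Final: pos=(15,15), heading=90, 4 segment(s) drawn
Segments drawn: 4

Answer: 4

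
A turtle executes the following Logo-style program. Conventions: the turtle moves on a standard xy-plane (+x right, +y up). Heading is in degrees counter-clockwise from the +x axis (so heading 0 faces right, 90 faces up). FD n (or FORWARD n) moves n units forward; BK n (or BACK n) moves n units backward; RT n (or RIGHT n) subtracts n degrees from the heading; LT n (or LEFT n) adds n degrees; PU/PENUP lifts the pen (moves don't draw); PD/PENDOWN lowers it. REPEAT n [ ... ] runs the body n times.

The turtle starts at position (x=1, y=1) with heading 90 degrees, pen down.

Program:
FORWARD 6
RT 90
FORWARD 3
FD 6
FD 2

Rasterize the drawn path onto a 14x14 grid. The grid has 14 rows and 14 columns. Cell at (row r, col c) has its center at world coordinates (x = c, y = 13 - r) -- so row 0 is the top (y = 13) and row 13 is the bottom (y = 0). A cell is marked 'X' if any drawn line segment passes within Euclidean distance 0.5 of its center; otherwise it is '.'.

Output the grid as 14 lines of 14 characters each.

Answer: ..............
..............
..............
..............
..............
..............
.XXXXXXXXXXXX.
.X............
.X............
.X............
.X............
.X............
.X............
..............

Derivation:
Segment 0: (1,1) -> (1,7)
Segment 1: (1,7) -> (4,7)
Segment 2: (4,7) -> (10,7)
Segment 3: (10,7) -> (12,7)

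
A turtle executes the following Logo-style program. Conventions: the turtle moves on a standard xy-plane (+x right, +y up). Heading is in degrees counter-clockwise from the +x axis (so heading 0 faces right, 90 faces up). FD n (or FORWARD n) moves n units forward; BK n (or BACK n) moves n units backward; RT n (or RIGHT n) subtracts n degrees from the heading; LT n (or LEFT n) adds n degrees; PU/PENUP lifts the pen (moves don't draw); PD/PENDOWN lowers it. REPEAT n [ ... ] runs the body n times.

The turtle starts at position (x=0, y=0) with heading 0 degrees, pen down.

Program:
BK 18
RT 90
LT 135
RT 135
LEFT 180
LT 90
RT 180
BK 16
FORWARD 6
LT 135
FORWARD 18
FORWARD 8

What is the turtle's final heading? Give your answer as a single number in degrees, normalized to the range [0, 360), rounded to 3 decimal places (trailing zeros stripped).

Executing turtle program step by step:
Start: pos=(0,0), heading=0, pen down
BK 18: (0,0) -> (-18,0) [heading=0, draw]
RT 90: heading 0 -> 270
LT 135: heading 270 -> 45
RT 135: heading 45 -> 270
LT 180: heading 270 -> 90
LT 90: heading 90 -> 180
RT 180: heading 180 -> 0
BK 16: (-18,0) -> (-34,0) [heading=0, draw]
FD 6: (-34,0) -> (-28,0) [heading=0, draw]
LT 135: heading 0 -> 135
FD 18: (-28,0) -> (-40.728,12.728) [heading=135, draw]
FD 8: (-40.728,12.728) -> (-46.385,18.385) [heading=135, draw]
Final: pos=(-46.385,18.385), heading=135, 5 segment(s) drawn

Answer: 135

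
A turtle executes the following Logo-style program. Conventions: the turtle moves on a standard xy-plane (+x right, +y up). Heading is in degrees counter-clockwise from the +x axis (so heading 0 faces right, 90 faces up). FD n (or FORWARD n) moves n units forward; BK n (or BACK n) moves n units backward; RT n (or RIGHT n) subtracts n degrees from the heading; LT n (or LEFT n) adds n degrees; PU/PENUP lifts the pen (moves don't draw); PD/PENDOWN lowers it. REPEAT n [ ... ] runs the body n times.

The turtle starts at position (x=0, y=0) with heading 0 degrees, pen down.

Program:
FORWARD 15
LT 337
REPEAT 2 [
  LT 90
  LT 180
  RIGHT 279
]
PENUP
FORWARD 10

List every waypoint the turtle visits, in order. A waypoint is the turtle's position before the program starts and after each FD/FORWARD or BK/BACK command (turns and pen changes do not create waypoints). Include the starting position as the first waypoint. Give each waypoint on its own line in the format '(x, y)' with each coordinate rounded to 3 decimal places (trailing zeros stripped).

Answer: (0, 0)
(15, 0)
(22.547, -6.561)

Derivation:
Executing turtle program step by step:
Start: pos=(0,0), heading=0, pen down
FD 15: (0,0) -> (15,0) [heading=0, draw]
LT 337: heading 0 -> 337
REPEAT 2 [
  -- iteration 1/2 --
  LT 90: heading 337 -> 67
  LT 180: heading 67 -> 247
  RT 279: heading 247 -> 328
  -- iteration 2/2 --
  LT 90: heading 328 -> 58
  LT 180: heading 58 -> 238
  RT 279: heading 238 -> 319
]
PU: pen up
FD 10: (15,0) -> (22.547,-6.561) [heading=319, move]
Final: pos=(22.547,-6.561), heading=319, 1 segment(s) drawn
Waypoints (3 total):
(0, 0)
(15, 0)
(22.547, -6.561)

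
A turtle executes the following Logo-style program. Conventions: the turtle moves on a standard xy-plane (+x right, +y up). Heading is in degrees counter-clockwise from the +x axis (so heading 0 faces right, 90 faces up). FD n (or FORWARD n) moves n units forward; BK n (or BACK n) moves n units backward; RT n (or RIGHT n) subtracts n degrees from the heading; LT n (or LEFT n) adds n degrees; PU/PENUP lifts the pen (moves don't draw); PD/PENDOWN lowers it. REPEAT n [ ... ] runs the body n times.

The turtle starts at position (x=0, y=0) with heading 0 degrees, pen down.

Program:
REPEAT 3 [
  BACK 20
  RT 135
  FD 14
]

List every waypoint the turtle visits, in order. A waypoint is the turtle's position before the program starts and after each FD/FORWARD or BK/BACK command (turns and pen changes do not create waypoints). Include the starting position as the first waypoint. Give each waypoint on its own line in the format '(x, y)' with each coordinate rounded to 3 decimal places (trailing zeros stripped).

Answer: (0, 0)
(-20, 0)
(-29.899, -9.899)
(-15.757, 4.243)
(-15.757, 18.243)
(-15.757, -1.757)
(-5.858, -11.657)

Derivation:
Executing turtle program step by step:
Start: pos=(0,0), heading=0, pen down
REPEAT 3 [
  -- iteration 1/3 --
  BK 20: (0,0) -> (-20,0) [heading=0, draw]
  RT 135: heading 0 -> 225
  FD 14: (-20,0) -> (-29.899,-9.899) [heading=225, draw]
  -- iteration 2/3 --
  BK 20: (-29.899,-9.899) -> (-15.757,4.243) [heading=225, draw]
  RT 135: heading 225 -> 90
  FD 14: (-15.757,4.243) -> (-15.757,18.243) [heading=90, draw]
  -- iteration 3/3 --
  BK 20: (-15.757,18.243) -> (-15.757,-1.757) [heading=90, draw]
  RT 135: heading 90 -> 315
  FD 14: (-15.757,-1.757) -> (-5.858,-11.657) [heading=315, draw]
]
Final: pos=(-5.858,-11.657), heading=315, 6 segment(s) drawn
Waypoints (7 total):
(0, 0)
(-20, 0)
(-29.899, -9.899)
(-15.757, 4.243)
(-15.757, 18.243)
(-15.757, -1.757)
(-5.858, -11.657)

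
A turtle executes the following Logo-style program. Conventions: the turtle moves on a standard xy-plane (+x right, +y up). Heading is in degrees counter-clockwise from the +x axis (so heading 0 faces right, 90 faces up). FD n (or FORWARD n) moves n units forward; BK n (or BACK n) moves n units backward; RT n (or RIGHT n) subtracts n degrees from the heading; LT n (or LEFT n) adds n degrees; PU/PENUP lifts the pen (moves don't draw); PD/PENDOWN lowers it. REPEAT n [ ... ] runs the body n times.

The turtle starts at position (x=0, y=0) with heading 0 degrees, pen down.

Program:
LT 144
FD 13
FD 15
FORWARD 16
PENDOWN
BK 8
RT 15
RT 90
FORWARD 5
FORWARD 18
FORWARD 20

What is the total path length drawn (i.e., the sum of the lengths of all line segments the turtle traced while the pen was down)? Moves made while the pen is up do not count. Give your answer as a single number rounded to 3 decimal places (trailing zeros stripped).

Executing turtle program step by step:
Start: pos=(0,0), heading=0, pen down
LT 144: heading 0 -> 144
FD 13: (0,0) -> (-10.517,7.641) [heading=144, draw]
FD 15: (-10.517,7.641) -> (-22.652,16.458) [heading=144, draw]
FD 16: (-22.652,16.458) -> (-35.597,25.863) [heading=144, draw]
PD: pen down
BK 8: (-35.597,25.863) -> (-29.125,21.16) [heading=144, draw]
RT 15: heading 144 -> 129
RT 90: heading 129 -> 39
FD 5: (-29.125,21.16) -> (-25.239,24.307) [heading=39, draw]
FD 18: (-25.239,24.307) -> (-11.25,35.635) [heading=39, draw]
FD 20: (-11.25,35.635) -> (4.293,48.221) [heading=39, draw]
Final: pos=(4.293,48.221), heading=39, 7 segment(s) drawn

Segment lengths:
  seg 1: (0,0) -> (-10.517,7.641), length = 13
  seg 2: (-10.517,7.641) -> (-22.652,16.458), length = 15
  seg 3: (-22.652,16.458) -> (-35.597,25.863), length = 16
  seg 4: (-35.597,25.863) -> (-29.125,21.16), length = 8
  seg 5: (-29.125,21.16) -> (-25.239,24.307), length = 5
  seg 6: (-25.239,24.307) -> (-11.25,35.635), length = 18
  seg 7: (-11.25,35.635) -> (4.293,48.221), length = 20
Total = 95

Answer: 95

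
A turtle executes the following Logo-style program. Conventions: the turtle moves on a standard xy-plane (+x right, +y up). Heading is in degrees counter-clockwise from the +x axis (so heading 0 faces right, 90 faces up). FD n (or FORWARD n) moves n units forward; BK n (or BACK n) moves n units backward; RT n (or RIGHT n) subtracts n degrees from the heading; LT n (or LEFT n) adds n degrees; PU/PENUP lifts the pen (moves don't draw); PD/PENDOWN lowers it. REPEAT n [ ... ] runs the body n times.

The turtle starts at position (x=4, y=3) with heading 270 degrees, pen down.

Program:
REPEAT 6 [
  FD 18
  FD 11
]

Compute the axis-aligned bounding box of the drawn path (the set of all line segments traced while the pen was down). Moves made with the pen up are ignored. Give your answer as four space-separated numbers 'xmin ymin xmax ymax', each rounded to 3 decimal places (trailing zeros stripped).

Executing turtle program step by step:
Start: pos=(4,3), heading=270, pen down
REPEAT 6 [
  -- iteration 1/6 --
  FD 18: (4,3) -> (4,-15) [heading=270, draw]
  FD 11: (4,-15) -> (4,-26) [heading=270, draw]
  -- iteration 2/6 --
  FD 18: (4,-26) -> (4,-44) [heading=270, draw]
  FD 11: (4,-44) -> (4,-55) [heading=270, draw]
  -- iteration 3/6 --
  FD 18: (4,-55) -> (4,-73) [heading=270, draw]
  FD 11: (4,-73) -> (4,-84) [heading=270, draw]
  -- iteration 4/6 --
  FD 18: (4,-84) -> (4,-102) [heading=270, draw]
  FD 11: (4,-102) -> (4,-113) [heading=270, draw]
  -- iteration 5/6 --
  FD 18: (4,-113) -> (4,-131) [heading=270, draw]
  FD 11: (4,-131) -> (4,-142) [heading=270, draw]
  -- iteration 6/6 --
  FD 18: (4,-142) -> (4,-160) [heading=270, draw]
  FD 11: (4,-160) -> (4,-171) [heading=270, draw]
]
Final: pos=(4,-171), heading=270, 12 segment(s) drawn

Segment endpoints: x in {4, 4, 4, 4, 4, 4, 4, 4, 4, 4, 4, 4, 4}, y in {-171, -160, -142, -131, -113, -102, -84, -73, -55, -44, -26, -15, 3}
xmin=4, ymin=-171, xmax=4, ymax=3

Answer: 4 -171 4 3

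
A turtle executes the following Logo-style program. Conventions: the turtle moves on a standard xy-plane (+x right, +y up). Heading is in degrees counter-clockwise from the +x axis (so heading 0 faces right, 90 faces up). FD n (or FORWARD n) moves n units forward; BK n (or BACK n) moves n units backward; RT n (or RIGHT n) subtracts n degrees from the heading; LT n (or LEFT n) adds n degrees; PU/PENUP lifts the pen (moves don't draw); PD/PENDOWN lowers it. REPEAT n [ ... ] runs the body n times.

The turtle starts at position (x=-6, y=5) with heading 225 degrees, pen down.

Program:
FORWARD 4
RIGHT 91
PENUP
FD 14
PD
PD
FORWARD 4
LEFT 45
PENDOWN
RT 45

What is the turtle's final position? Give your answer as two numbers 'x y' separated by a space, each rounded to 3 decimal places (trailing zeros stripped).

Executing turtle program step by step:
Start: pos=(-6,5), heading=225, pen down
FD 4: (-6,5) -> (-8.828,2.172) [heading=225, draw]
RT 91: heading 225 -> 134
PU: pen up
FD 14: (-8.828,2.172) -> (-18.554,12.242) [heading=134, move]
PD: pen down
PD: pen down
FD 4: (-18.554,12.242) -> (-21.332,15.12) [heading=134, draw]
LT 45: heading 134 -> 179
PD: pen down
RT 45: heading 179 -> 134
Final: pos=(-21.332,15.12), heading=134, 2 segment(s) drawn

Answer: -21.332 15.12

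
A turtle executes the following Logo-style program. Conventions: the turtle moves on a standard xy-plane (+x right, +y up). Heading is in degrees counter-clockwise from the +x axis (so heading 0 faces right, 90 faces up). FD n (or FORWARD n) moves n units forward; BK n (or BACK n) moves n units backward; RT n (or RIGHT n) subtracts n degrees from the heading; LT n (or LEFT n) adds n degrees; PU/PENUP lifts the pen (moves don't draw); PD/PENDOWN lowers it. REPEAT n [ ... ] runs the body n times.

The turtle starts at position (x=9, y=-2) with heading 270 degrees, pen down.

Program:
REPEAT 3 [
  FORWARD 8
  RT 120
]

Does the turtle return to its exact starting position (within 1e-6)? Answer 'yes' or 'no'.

Answer: yes

Derivation:
Executing turtle program step by step:
Start: pos=(9,-2), heading=270, pen down
REPEAT 3 [
  -- iteration 1/3 --
  FD 8: (9,-2) -> (9,-10) [heading=270, draw]
  RT 120: heading 270 -> 150
  -- iteration 2/3 --
  FD 8: (9,-10) -> (2.072,-6) [heading=150, draw]
  RT 120: heading 150 -> 30
  -- iteration 3/3 --
  FD 8: (2.072,-6) -> (9,-2) [heading=30, draw]
  RT 120: heading 30 -> 270
]
Final: pos=(9,-2), heading=270, 3 segment(s) drawn

Start position: (9, -2)
Final position: (9, -2)
Distance = 0; < 1e-6 -> CLOSED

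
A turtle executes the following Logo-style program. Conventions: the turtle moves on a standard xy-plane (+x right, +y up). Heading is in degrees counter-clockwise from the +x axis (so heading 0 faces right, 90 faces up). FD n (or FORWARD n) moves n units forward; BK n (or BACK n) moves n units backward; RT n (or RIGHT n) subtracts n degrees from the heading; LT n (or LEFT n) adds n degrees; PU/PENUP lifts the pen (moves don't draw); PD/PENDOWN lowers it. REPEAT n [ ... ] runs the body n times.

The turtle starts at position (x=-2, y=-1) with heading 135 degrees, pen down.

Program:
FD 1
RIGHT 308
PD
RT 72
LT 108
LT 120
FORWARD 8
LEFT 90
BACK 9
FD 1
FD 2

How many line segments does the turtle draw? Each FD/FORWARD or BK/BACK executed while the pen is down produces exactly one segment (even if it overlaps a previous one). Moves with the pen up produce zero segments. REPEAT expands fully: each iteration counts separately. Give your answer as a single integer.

Executing turtle program step by step:
Start: pos=(-2,-1), heading=135, pen down
FD 1: (-2,-1) -> (-2.707,-0.293) [heading=135, draw]
RT 308: heading 135 -> 187
PD: pen down
RT 72: heading 187 -> 115
LT 108: heading 115 -> 223
LT 120: heading 223 -> 343
FD 8: (-2.707,-0.293) -> (4.943,-2.632) [heading=343, draw]
LT 90: heading 343 -> 73
BK 9: (4.943,-2.632) -> (2.312,-11.239) [heading=73, draw]
FD 1: (2.312,-11.239) -> (2.604,-10.282) [heading=73, draw]
FD 2: (2.604,-10.282) -> (3.189,-8.37) [heading=73, draw]
Final: pos=(3.189,-8.37), heading=73, 5 segment(s) drawn
Segments drawn: 5

Answer: 5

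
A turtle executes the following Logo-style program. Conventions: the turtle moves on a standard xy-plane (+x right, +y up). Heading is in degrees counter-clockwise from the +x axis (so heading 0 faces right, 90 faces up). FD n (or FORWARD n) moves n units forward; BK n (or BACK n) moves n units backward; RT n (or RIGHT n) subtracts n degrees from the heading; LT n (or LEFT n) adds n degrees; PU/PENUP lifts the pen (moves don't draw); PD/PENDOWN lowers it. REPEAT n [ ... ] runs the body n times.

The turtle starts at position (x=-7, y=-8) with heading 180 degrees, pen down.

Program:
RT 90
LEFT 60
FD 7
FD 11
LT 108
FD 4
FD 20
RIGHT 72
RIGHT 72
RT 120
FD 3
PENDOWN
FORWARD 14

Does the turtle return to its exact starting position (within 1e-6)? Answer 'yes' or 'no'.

Executing turtle program step by step:
Start: pos=(-7,-8), heading=180, pen down
RT 90: heading 180 -> 90
LT 60: heading 90 -> 150
FD 7: (-7,-8) -> (-13.062,-4.5) [heading=150, draw]
FD 11: (-13.062,-4.5) -> (-22.588,1) [heading=150, draw]
LT 108: heading 150 -> 258
FD 4: (-22.588,1) -> (-23.42,-2.913) [heading=258, draw]
FD 20: (-23.42,-2.913) -> (-27.578,-22.476) [heading=258, draw]
RT 72: heading 258 -> 186
RT 72: heading 186 -> 114
RT 120: heading 114 -> 354
FD 3: (-27.578,-22.476) -> (-24.595,-22.789) [heading=354, draw]
PD: pen down
FD 14: (-24.595,-22.789) -> (-10.671,-24.253) [heading=354, draw]
Final: pos=(-10.671,-24.253), heading=354, 6 segment(s) drawn

Start position: (-7, -8)
Final position: (-10.671, -24.253)
Distance = 16.662; >= 1e-6 -> NOT closed

Answer: no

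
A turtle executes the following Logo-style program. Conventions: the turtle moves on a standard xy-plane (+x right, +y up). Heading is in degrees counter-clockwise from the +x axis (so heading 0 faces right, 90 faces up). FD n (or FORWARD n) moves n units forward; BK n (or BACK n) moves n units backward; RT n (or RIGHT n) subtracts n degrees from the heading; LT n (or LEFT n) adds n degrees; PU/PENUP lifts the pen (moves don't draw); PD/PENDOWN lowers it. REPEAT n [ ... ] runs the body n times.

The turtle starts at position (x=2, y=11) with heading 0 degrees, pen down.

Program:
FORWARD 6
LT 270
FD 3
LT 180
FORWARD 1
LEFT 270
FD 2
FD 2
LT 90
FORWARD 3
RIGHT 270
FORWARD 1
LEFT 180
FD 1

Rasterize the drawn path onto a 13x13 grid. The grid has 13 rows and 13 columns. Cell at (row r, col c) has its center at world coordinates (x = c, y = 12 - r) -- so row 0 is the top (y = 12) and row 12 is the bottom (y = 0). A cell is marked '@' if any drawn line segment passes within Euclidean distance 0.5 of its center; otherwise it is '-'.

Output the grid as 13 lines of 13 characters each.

Segment 0: (2,11) -> (8,11)
Segment 1: (8,11) -> (8,8)
Segment 2: (8,8) -> (8,9)
Segment 3: (8,9) -> (10,9)
Segment 4: (10,9) -> (12,9)
Segment 5: (12,9) -> (12,12)
Segment 6: (12,12) -> (11,12)
Segment 7: (11,12) -> (12,12)

Answer: -----------@@
--@@@@@@@---@
--------@---@
--------@@@@@
--------@----
-------------
-------------
-------------
-------------
-------------
-------------
-------------
-------------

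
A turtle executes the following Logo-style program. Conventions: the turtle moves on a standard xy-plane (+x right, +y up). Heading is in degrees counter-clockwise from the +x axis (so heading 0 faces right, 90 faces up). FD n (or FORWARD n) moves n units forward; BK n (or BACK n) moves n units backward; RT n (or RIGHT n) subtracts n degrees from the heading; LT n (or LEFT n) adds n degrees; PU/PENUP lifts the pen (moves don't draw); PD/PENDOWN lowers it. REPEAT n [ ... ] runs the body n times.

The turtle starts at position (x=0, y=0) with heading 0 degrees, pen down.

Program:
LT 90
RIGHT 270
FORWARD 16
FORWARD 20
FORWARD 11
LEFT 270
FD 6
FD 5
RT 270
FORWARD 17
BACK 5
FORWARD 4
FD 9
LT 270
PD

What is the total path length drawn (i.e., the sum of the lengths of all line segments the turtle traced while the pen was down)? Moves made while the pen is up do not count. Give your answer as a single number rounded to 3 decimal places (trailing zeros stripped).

Answer: 93

Derivation:
Executing turtle program step by step:
Start: pos=(0,0), heading=0, pen down
LT 90: heading 0 -> 90
RT 270: heading 90 -> 180
FD 16: (0,0) -> (-16,0) [heading=180, draw]
FD 20: (-16,0) -> (-36,0) [heading=180, draw]
FD 11: (-36,0) -> (-47,0) [heading=180, draw]
LT 270: heading 180 -> 90
FD 6: (-47,0) -> (-47,6) [heading=90, draw]
FD 5: (-47,6) -> (-47,11) [heading=90, draw]
RT 270: heading 90 -> 180
FD 17: (-47,11) -> (-64,11) [heading=180, draw]
BK 5: (-64,11) -> (-59,11) [heading=180, draw]
FD 4: (-59,11) -> (-63,11) [heading=180, draw]
FD 9: (-63,11) -> (-72,11) [heading=180, draw]
LT 270: heading 180 -> 90
PD: pen down
Final: pos=(-72,11), heading=90, 9 segment(s) drawn

Segment lengths:
  seg 1: (0,0) -> (-16,0), length = 16
  seg 2: (-16,0) -> (-36,0), length = 20
  seg 3: (-36,0) -> (-47,0), length = 11
  seg 4: (-47,0) -> (-47,6), length = 6
  seg 5: (-47,6) -> (-47,11), length = 5
  seg 6: (-47,11) -> (-64,11), length = 17
  seg 7: (-64,11) -> (-59,11), length = 5
  seg 8: (-59,11) -> (-63,11), length = 4
  seg 9: (-63,11) -> (-72,11), length = 9
Total = 93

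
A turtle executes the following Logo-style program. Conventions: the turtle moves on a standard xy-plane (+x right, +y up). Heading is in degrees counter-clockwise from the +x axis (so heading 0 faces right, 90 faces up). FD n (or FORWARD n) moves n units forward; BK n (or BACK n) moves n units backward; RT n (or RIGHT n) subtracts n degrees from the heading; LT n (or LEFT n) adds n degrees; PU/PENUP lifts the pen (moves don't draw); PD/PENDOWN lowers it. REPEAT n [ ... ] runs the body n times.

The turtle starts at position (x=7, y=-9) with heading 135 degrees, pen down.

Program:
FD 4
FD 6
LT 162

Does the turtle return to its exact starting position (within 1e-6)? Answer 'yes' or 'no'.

Executing turtle program step by step:
Start: pos=(7,-9), heading=135, pen down
FD 4: (7,-9) -> (4.172,-6.172) [heading=135, draw]
FD 6: (4.172,-6.172) -> (-0.071,-1.929) [heading=135, draw]
LT 162: heading 135 -> 297
Final: pos=(-0.071,-1.929), heading=297, 2 segment(s) drawn

Start position: (7, -9)
Final position: (-0.071, -1.929)
Distance = 10; >= 1e-6 -> NOT closed

Answer: no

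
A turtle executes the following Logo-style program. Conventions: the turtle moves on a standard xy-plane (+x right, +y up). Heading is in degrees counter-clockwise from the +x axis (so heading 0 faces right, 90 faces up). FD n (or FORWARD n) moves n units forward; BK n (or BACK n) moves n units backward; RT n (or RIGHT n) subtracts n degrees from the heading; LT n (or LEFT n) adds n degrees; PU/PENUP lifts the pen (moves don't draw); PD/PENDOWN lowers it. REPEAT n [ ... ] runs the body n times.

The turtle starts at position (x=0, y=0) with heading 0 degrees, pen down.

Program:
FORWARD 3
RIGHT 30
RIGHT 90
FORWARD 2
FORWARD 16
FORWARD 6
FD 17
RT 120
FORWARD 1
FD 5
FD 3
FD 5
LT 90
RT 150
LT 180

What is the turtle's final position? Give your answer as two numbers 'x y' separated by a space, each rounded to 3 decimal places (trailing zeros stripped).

Executing turtle program step by step:
Start: pos=(0,0), heading=0, pen down
FD 3: (0,0) -> (3,0) [heading=0, draw]
RT 30: heading 0 -> 330
RT 90: heading 330 -> 240
FD 2: (3,0) -> (2,-1.732) [heading=240, draw]
FD 16: (2,-1.732) -> (-6,-15.588) [heading=240, draw]
FD 6: (-6,-15.588) -> (-9,-20.785) [heading=240, draw]
FD 17: (-9,-20.785) -> (-17.5,-35.507) [heading=240, draw]
RT 120: heading 240 -> 120
FD 1: (-17.5,-35.507) -> (-18,-34.641) [heading=120, draw]
FD 5: (-18,-34.641) -> (-20.5,-30.311) [heading=120, draw]
FD 3: (-20.5,-30.311) -> (-22,-27.713) [heading=120, draw]
FD 5: (-22,-27.713) -> (-24.5,-23.383) [heading=120, draw]
LT 90: heading 120 -> 210
RT 150: heading 210 -> 60
LT 180: heading 60 -> 240
Final: pos=(-24.5,-23.383), heading=240, 9 segment(s) drawn

Answer: -24.5 -23.383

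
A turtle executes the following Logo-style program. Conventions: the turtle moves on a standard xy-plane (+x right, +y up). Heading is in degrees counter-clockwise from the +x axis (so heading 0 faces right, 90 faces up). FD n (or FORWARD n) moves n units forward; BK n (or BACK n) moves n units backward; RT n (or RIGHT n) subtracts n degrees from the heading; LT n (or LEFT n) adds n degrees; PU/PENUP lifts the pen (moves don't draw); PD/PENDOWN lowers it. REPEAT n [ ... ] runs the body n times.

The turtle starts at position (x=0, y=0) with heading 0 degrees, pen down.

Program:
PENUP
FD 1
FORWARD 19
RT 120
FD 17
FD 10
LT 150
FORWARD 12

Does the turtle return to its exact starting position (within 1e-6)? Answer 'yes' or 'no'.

Answer: no

Derivation:
Executing turtle program step by step:
Start: pos=(0,0), heading=0, pen down
PU: pen up
FD 1: (0,0) -> (1,0) [heading=0, move]
FD 19: (1,0) -> (20,0) [heading=0, move]
RT 120: heading 0 -> 240
FD 17: (20,0) -> (11.5,-14.722) [heading=240, move]
FD 10: (11.5,-14.722) -> (6.5,-23.383) [heading=240, move]
LT 150: heading 240 -> 30
FD 12: (6.5,-23.383) -> (16.892,-17.383) [heading=30, move]
Final: pos=(16.892,-17.383), heading=30, 0 segment(s) drawn

Start position: (0, 0)
Final position: (16.892, -17.383)
Distance = 24.239; >= 1e-6 -> NOT closed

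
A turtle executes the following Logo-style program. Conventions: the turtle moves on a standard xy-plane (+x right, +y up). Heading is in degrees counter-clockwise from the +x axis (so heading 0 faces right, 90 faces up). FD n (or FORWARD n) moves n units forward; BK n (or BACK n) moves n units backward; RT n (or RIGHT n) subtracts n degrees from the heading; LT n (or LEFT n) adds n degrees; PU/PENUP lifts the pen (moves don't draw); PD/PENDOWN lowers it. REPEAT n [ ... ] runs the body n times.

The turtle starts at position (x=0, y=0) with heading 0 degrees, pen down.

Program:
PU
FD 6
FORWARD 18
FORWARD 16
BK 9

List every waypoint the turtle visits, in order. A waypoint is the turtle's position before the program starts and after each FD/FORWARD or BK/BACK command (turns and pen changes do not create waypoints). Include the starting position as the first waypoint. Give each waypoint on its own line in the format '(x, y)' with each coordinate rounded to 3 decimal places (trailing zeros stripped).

Executing turtle program step by step:
Start: pos=(0,0), heading=0, pen down
PU: pen up
FD 6: (0,0) -> (6,0) [heading=0, move]
FD 18: (6,0) -> (24,0) [heading=0, move]
FD 16: (24,0) -> (40,0) [heading=0, move]
BK 9: (40,0) -> (31,0) [heading=0, move]
Final: pos=(31,0), heading=0, 0 segment(s) drawn
Waypoints (5 total):
(0, 0)
(6, 0)
(24, 0)
(40, 0)
(31, 0)

Answer: (0, 0)
(6, 0)
(24, 0)
(40, 0)
(31, 0)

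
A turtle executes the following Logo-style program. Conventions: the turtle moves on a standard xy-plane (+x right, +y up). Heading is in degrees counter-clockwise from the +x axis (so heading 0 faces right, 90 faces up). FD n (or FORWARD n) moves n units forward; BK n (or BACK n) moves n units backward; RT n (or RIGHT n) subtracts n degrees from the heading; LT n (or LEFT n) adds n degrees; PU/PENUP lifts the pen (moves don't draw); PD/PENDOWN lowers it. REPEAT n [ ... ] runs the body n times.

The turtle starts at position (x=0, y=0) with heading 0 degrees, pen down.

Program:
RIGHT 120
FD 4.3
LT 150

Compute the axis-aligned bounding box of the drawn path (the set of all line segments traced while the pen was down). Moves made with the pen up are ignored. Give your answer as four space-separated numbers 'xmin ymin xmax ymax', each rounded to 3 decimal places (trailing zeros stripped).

Executing turtle program step by step:
Start: pos=(0,0), heading=0, pen down
RT 120: heading 0 -> 240
FD 4.3: (0,0) -> (-2.15,-3.724) [heading=240, draw]
LT 150: heading 240 -> 30
Final: pos=(-2.15,-3.724), heading=30, 1 segment(s) drawn

Segment endpoints: x in {-2.15, 0}, y in {-3.724, 0}
xmin=-2.15, ymin=-3.724, xmax=0, ymax=0

Answer: -2.15 -3.724 0 0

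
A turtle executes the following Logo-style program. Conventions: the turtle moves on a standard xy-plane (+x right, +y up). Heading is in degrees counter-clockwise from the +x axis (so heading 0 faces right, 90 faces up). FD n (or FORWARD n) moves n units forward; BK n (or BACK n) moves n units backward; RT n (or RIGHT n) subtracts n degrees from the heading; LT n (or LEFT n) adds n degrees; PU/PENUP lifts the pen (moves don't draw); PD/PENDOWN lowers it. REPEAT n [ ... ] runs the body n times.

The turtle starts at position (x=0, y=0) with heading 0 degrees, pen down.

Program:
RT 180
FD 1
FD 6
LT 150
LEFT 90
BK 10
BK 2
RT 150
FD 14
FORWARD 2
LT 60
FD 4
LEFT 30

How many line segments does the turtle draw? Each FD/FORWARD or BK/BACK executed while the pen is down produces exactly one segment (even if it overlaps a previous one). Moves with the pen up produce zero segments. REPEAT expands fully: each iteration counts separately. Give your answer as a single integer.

Executing turtle program step by step:
Start: pos=(0,0), heading=0, pen down
RT 180: heading 0 -> 180
FD 1: (0,0) -> (-1,0) [heading=180, draw]
FD 6: (-1,0) -> (-7,0) [heading=180, draw]
LT 150: heading 180 -> 330
LT 90: heading 330 -> 60
BK 10: (-7,0) -> (-12,-8.66) [heading=60, draw]
BK 2: (-12,-8.66) -> (-13,-10.392) [heading=60, draw]
RT 150: heading 60 -> 270
FD 14: (-13,-10.392) -> (-13,-24.392) [heading=270, draw]
FD 2: (-13,-24.392) -> (-13,-26.392) [heading=270, draw]
LT 60: heading 270 -> 330
FD 4: (-13,-26.392) -> (-9.536,-28.392) [heading=330, draw]
LT 30: heading 330 -> 0
Final: pos=(-9.536,-28.392), heading=0, 7 segment(s) drawn
Segments drawn: 7

Answer: 7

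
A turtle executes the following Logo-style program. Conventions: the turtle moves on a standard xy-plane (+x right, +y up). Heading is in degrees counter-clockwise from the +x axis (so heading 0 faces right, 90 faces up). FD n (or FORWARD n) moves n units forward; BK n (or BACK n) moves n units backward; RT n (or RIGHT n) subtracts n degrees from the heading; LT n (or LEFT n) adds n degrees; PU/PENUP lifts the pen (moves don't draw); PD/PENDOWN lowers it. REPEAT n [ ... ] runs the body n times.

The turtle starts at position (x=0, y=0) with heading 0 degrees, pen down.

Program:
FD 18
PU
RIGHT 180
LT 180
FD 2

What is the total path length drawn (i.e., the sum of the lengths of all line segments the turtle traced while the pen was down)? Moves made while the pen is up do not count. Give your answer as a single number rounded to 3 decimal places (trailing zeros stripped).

Answer: 18

Derivation:
Executing turtle program step by step:
Start: pos=(0,0), heading=0, pen down
FD 18: (0,0) -> (18,0) [heading=0, draw]
PU: pen up
RT 180: heading 0 -> 180
LT 180: heading 180 -> 0
FD 2: (18,0) -> (20,0) [heading=0, move]
Final: pos=(20,0), heading=0, 1 segment(s) drawn

Segment lengths:
  seg 1: (0,0) -> (18,0), length = 18
Total = 18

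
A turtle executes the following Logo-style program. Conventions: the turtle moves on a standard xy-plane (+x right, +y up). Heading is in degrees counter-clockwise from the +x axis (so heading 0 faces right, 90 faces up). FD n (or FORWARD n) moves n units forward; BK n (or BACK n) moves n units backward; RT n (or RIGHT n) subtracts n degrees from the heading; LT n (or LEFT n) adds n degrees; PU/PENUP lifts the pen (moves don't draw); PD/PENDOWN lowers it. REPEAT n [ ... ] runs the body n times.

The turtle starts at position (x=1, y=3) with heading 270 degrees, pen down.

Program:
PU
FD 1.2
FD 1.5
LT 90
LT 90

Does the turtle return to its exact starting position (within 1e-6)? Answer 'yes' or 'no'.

Executing turtle program step by step:
Start: pos=(1,3), heading=270, pen down
PU: pen up
FD 1.2: (1,3) -> (1,1.8) [heading=270, move]
FD 1.5: (1,1.8) -> (1,0.3) [heading=270, move]
LT 90: heading 270 -> 0
LT 90: heading 0 -> 90
Final: pos=(1,0.3), heading=90, 0 segment(s) drawn

Start position: (1, 3)
Final position: (1, 0.3)
Distance = 2.7; >= 1e-6 -> NOT closed

Answer: no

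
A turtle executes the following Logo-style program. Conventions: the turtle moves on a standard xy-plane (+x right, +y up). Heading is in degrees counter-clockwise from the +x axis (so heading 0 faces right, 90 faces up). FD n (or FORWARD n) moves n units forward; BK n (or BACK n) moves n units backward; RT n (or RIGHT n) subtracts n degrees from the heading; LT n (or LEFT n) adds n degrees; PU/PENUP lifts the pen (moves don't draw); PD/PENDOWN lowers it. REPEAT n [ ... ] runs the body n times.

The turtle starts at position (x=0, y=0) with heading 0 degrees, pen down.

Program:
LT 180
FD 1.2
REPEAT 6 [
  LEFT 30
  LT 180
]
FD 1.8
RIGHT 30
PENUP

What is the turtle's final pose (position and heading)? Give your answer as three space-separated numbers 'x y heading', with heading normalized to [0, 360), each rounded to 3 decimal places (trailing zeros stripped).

Executing turtle program step by step:
Start: pos=(0,0), heading=0, pen down
LT 180: heading 0 -> 180
FD 1.2: (0,0) -> (-1.2,0) [heading=180, draw]
REPEAT 6 [
  -- iteration 1/6 --
  LT 30: heading 180 -> 210
  LT 180: heading 210 -> 30
  -- iteration 2/6 --
  LT 30: heading 30 -> 60
  LT 180: heading 60 -> 240
  -- iteration 3/6 --
  LT 30: heading 240 -> 270
  LT 180: heading 270 -> 90
  -- iteration 4/6 --
  LT 30: heading 90 -> 120
  LT 180: heading 120 -> 300
  -- iteration 5/6 --
  LT 30: heading 300 -> 330
  LT 180: heading 330 -> 150
  -- iteration 6/6 --
  LT 30: heading 150 -> 180
  LT 180: heading 180 -> 0
]
FD 1.8: (-1.2,0) -> (0.6,0) [heading=0, draw]
RT 30: heading 0 -> 330
PU: pen up
Final: pos=(0.6,0), heading=330, 2 segment(s) drawn

Answer: 0.6 0 330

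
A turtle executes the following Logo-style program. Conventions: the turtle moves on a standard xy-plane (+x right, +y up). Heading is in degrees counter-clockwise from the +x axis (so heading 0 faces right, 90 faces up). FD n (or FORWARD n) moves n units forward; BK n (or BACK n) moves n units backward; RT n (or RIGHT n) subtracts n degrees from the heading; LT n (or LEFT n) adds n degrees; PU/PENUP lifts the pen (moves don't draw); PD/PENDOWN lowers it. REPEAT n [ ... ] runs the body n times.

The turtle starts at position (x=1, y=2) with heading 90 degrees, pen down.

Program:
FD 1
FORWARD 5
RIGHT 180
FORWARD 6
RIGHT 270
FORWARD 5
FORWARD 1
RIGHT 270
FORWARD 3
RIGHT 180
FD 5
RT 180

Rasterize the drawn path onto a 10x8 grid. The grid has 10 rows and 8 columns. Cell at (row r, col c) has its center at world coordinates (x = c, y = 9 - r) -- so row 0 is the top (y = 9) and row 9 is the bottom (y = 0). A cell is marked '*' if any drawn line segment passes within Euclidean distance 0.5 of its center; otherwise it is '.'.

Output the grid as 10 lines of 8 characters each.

Segment 0: (1,2) -> (1,3)
Segment 1: (1,3) -> (1,8)
Segment 2: (1,8) -> (1,2)
Segment 3: (1,2) -> (6,2)
Segment 4: (6,2) -> (7,2)
Segment 5: (7,2) -> (7,5)
Segment 6: (7,5) -> (7,0)

Answer: ........
.*......
.*......
.*......
.*.....*
.*.....*
.*.....*
.*******
.......*
.......*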